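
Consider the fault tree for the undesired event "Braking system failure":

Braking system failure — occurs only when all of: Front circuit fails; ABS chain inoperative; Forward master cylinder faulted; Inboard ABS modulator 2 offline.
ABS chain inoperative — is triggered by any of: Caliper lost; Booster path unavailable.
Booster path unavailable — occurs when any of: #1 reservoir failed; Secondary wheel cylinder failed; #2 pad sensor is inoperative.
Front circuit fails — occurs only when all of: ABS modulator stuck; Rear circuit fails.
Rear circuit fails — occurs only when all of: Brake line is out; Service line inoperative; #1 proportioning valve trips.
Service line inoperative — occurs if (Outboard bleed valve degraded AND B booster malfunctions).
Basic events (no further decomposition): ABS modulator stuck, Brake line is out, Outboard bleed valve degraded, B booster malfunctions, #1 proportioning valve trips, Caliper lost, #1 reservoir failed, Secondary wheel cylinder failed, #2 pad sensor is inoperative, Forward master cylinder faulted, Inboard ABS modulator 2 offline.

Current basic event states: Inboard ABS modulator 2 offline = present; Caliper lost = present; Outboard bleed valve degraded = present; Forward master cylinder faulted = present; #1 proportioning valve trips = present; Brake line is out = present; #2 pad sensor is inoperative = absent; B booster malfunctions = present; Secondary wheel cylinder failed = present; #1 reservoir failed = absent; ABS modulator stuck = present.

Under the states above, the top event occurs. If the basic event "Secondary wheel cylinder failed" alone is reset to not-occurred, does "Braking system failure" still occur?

Counterfactual: set "Secondary wheel cylinder failed" to not occurred.
Service line inoperative [AND]: Outboard bleed valve degraded=occurs, B booster malfunctions=occurs → all inputs occur → occurs.
Rear circuit fails [AND]: Brake line is out=occurs, Service line inoperative=occurs, #1 proportioning valve trips=occurs → all inputs occur → occurs.
Front circuit fails [AND]: ABS modulator stuck=occurs, Rear circuit fails=occurs → all inputs occur → occurs.
Booster path unavailable [OR]: #1 reservoir failed=not, Secondary wheel cylinder failed=not, #2 pad sensor is inoperative=not → no input occurs → does not occur.
ABS chain inoperative [OR]: Caliper lost=occurs, Booster path unavailable=not → at least one input occurs → occurs.
Braking system failure [AND]: Front circuit fails=occurs, ABS chain inoperative=occurs, Forward master cylinder faulted=occurs, Inboard ABS modulator 2 offline=occurs → all inputs occur → occurs.

Yes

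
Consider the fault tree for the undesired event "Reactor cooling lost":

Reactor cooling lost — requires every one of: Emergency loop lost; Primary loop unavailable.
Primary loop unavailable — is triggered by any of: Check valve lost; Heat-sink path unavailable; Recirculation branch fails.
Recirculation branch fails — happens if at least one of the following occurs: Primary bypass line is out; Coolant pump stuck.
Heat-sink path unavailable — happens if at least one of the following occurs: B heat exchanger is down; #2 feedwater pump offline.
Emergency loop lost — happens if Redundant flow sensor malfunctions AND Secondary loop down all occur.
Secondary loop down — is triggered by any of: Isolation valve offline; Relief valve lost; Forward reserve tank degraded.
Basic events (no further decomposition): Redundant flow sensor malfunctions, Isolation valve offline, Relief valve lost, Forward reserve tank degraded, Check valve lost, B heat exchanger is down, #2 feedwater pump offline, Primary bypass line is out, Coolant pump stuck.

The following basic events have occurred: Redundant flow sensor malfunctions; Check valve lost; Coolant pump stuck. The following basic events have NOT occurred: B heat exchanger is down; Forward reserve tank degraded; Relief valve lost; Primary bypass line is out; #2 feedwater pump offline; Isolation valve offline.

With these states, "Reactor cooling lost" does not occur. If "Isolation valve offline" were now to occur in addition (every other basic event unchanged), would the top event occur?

Yes

Counterfactual: set "Isolation valve offline" to occurred.
Secondary loop down [OR]: Isolation valve offline=occurs, Relief valve lost=not, Forward reserve tank degraded=not → at least one input occurs → occurs.
Emergency loop lost [AND]: Redundant flow sensor malfunctions=occurs, Secondary loop down=occurs → all inputs occur → occurs.
Heat-sink path unavailable [OR]: B heat exchanger is down=not, #2 feedwater pump offline=not → no input occurs → does not occur.
Recirculation branch fails [OR]: Primary bypass line is out=not, Coolant pump stuck=occurs → at least one input occurs → occurs.
Primary loop unavailable [OR]: Check valve lost=occurs, Heat-sink path unavailable=not, Recirculation branch fails=occurs → at least one input occurs → occurs.
Reactor cooling lost [AND]: Emergency loop lost=occurs, Primary loop unavailable=occurs → all inputs occur → occurs.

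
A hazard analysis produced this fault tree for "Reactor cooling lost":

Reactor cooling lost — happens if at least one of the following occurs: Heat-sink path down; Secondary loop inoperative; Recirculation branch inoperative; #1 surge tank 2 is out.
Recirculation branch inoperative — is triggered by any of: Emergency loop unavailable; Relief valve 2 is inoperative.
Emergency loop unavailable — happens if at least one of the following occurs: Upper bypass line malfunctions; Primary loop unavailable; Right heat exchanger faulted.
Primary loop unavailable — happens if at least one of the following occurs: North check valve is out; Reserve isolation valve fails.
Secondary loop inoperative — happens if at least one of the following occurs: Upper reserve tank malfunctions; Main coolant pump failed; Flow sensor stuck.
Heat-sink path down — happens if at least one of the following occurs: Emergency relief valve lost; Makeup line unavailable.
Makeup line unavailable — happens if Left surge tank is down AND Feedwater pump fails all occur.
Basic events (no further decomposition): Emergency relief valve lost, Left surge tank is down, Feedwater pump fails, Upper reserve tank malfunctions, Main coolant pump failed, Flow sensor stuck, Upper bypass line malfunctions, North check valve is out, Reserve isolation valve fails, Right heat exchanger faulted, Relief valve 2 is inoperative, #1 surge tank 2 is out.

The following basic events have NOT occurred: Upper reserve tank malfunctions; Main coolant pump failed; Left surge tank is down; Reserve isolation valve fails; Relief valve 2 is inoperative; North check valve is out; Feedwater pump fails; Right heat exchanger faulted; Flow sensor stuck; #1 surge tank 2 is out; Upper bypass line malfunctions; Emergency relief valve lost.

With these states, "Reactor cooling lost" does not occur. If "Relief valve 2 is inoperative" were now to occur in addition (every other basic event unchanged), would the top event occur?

Counterfactual: set "Relief valve 2 is inoperative" to occurred.
Makeup line unavailable [AND]: Left surge tank is down=not, Feedwater pump fails=not → not all inputs occur → does not occur.
Heat-sink path down [OR]: Emergency relief valve lost=not, Makeup line unavailable=not → no input occurs → does not occur.
Secondary loop inoperative [OR]: Upper reserve tank malfunctions=not, Main coolant pump failed=not, Flow sensor stuck=not → no input occurs → does not occur.
Primary loop unavailable [OR]: North check valve is out=not, Reserve isolation valve fails=not → no input occurs → does not occur.
Emergency loop unavailable [OR]: Upper bypass line malfunctions=not, Primary loop unavailable=not, Right heat exchanger faulted=not → no input occurs → does not occur.
Recirculation branch inoperative [OR]: Emergency loop unavailable=not, Relief valve 2 is inoperative=occurs → at least one input occurs → occurs.
Reactor cooling lost [OR]: Heat-sink path down=not, Secondary loop inoperative=not, Recirculation branch inoperative=occurs, #1 surge tank 2 is out=not → at least one input occurs → occurs.

Yes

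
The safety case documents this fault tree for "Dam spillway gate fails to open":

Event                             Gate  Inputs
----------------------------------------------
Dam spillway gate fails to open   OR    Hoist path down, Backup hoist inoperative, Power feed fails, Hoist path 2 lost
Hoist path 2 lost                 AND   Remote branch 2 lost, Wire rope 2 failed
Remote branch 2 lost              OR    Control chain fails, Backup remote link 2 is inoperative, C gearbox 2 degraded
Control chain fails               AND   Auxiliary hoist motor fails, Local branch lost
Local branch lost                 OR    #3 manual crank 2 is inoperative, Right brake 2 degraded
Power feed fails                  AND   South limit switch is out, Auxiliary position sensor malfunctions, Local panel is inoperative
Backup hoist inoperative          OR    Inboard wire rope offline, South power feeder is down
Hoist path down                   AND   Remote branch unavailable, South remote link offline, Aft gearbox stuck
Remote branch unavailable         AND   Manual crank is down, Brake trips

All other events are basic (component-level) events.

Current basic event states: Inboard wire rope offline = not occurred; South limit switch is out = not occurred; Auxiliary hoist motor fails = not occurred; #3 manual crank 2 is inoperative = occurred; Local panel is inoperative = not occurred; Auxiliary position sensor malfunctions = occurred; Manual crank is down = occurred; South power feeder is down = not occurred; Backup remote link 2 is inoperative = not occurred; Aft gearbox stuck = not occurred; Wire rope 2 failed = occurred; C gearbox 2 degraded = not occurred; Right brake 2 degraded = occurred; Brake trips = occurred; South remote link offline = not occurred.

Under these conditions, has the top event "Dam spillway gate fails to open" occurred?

Remote branch unavailable [AND]: Manual crank is down=occurs, Brake trips=occurs → all inputs occur → occurs.
Hoist path down [AND]: Remote branch unavailable=occurs, South remote link offline=not, Aft gearbox stuck=not → not all inputs occur → does not occur.
Backup hoist inoperative [OR]: Inboard wire rope offline=not, South power feeder is down=not → no input occurs → does not occur.
Power feed fails [AND]: South limit switch is out=not, Auxiliary position sensor malfunctions=occurs, Local panel is inoperative=not → not all inputs occur → does not occur.
Local branch lost [OR]: #3 manual crank 2 is inoperative=occurs, Right brake 2 degraded=occurs → at least one input occurs → occurs.
Control chain fails [AND]: Auxiliary hoist motor fails=not, Local branch lost=occurs → not all inputs occur → does not occur.
Remote branch 2 lost [OR]: Control chain fails=not, Backup remote link 2 is inoperative=not, C gearbox 2 degraded=not → no input occurs → does not occur.
Hoist path 2 lost [AND]: Remote branch 2 lost=not, Wire rope 2 failed=occurs → not all inputs occur → does not occur.
Dam spillway gate fails to open [OR]: Hoist path down=not, Backup hoist inoperative=not, Power feed fails=not, Hoist path 2 lost=not → no input occurs → does not occur.

No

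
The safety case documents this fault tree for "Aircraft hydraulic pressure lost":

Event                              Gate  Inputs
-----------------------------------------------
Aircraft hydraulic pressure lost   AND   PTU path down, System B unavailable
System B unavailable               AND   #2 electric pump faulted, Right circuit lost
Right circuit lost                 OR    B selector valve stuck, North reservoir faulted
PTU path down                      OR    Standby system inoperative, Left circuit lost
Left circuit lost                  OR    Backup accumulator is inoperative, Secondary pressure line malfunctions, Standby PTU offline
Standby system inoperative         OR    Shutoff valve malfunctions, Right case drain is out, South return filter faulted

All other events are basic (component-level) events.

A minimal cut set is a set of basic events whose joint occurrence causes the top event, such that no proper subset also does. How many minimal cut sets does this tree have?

Standby system inoperative [OR]: union of children's cut sets → 3 cut set(s).
Left circuit lost [OR]: union of children's cut sets → 3 cut set(s).
PTU path down [OR]: union of children's cut sets → 6 cut set(s).
Right circuit lost [OR]: union of children's cut sets → 2 cut set(s).
System B unavailable [AND]: one cut set from each child combined → 1 × 2 = 2 cut set(s).
Aircraft hydraulic pressure lost [AND]: one cut set from each child combined → 6 × 2 = 12 cut set(s).

12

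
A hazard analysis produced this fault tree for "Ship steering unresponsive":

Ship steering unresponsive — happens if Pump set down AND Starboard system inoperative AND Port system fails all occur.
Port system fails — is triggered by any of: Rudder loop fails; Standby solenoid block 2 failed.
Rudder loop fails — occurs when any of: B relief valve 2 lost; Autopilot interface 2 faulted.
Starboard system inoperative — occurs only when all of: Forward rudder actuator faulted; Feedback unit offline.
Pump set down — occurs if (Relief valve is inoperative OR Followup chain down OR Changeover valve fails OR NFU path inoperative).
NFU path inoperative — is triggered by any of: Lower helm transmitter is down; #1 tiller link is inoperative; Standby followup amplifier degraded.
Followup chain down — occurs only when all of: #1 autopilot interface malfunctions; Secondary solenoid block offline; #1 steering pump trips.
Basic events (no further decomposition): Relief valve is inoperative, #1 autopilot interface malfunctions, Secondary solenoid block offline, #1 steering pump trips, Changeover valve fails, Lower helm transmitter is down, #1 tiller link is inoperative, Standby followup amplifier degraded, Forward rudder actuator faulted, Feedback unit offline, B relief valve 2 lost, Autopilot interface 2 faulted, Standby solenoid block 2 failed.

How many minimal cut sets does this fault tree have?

Followup chain down [AND]: one cut set from each child combined → 1 × 1 × 1 = 1 cut set(s).
NFU path inoperative [OR]: union of children's cut sets → 3 cut set(s).
Pump set down [OR]: union of children's cut sets → 6 cut set(s).
Starboard system inoperative [AND]: one cut set from each child combined → 1 × 1 = 1 cut set(s).
Rudder loop fails [OR]: union of children's cut sets → 2 cut set(s).
Port system fails [OR]: union of children's cut sets → 3 cut set(s).
Ship steering unresponsive [AND]: one cut set from each child combined → 6 × 1 × 3 = 18 cut set(s).

18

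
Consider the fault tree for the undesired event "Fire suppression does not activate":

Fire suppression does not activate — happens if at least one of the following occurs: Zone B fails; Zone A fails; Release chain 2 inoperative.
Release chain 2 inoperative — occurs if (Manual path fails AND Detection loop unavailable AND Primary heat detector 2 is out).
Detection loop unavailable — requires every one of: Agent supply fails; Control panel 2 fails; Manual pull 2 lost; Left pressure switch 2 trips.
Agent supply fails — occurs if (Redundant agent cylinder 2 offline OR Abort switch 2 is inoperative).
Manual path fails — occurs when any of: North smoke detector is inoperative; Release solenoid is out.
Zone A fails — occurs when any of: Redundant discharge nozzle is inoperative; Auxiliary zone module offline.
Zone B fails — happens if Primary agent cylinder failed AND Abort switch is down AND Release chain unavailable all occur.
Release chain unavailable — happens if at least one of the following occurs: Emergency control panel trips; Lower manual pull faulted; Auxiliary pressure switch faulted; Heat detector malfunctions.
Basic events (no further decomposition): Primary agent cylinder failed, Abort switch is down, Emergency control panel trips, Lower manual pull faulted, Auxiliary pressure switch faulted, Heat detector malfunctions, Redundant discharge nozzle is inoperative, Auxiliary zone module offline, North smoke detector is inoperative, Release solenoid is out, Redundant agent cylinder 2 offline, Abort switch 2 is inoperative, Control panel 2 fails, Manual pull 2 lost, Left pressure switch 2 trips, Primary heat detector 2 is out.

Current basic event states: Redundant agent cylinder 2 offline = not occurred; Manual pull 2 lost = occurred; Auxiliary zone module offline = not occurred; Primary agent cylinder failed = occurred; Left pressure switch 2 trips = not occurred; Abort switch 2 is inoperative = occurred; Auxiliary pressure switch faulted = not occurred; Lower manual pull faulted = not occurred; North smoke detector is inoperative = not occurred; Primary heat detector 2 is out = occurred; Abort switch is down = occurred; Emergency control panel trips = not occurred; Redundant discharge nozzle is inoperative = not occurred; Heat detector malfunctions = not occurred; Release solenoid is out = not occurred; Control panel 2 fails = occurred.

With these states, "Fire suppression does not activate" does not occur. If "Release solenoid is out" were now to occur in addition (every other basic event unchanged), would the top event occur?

Counterfactual: set "Release solenoid is out" to occurred.
Release chain unavailable [OR]: Emergency control panel trips=not, Lower manual pull faulted=not, Auxiliary pressure switch faulted=not, Heat detector malfunctions=not → no input occurs → does not occur.
Zone B fails [AND]: Primary agent cylinder failed=occurs, Abort switch is down=occurs, Release chain unavailable=not → not all inputs occur → does not occur.
Zone A fails [OR]: Redundant discharge nozzle is inoperative=not, Auxiliary zone module offline=not → no input occurs → does not occur.
Manual path fails [OR]: North smoke detector is inoperative=not, Release solenoid is out=occurs → at least one input occurs → occurs.
Agent supply fails [OR]: Redundant agent cylinder 2 offline=not, Abort switch 2 is inoperative=occurs → at least one input occurs → occurs.
Detection loop unavailable [AND]: Agent supply fails=occurs, Control panel 2 fails=occurs, Manual pull 2 lost=occurs, Left pressure switch 2 trips=not → not all inputs occur → does not occur.
Release chain 2 inoperative [AND]: Manual path fails=occurs, Detection loop unavailable=not, Primary heat detector 2 is out=occurs → not all inputs occur → does not occur.
Fire suppression does not activate [OR]: Zone B fails=not, Zone A fails=not, Release chain 2 inoperative=not → no input occurs → does not occur.

No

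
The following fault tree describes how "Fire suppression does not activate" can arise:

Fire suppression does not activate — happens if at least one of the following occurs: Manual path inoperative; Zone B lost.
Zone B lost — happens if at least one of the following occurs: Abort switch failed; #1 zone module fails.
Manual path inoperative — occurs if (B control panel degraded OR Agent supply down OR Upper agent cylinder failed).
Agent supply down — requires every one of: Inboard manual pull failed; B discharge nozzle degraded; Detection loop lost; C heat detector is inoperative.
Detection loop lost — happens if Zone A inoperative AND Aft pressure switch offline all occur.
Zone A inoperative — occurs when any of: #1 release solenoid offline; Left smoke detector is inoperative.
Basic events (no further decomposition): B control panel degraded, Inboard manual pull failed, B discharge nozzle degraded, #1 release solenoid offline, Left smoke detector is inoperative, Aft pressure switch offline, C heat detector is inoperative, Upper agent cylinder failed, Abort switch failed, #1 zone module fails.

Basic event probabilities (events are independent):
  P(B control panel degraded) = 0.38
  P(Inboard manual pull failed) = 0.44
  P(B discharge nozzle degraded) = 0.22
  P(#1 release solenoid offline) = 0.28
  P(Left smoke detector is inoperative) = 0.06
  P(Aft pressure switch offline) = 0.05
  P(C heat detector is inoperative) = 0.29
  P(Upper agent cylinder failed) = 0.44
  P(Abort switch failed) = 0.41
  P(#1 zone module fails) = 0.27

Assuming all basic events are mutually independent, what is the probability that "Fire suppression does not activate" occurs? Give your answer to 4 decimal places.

P(Zone A inoperative) [OR] = 1 − (1−0.28) × (1−0.06) = 0.323200
P(Detection loop lost) [AND] = 0.323200 × 0.05 = 0.016160
P(Agent supply down) [AND] = 0.44 × 0.22 × 0.016160 × 0.29 = 0.000454
P(Manual path inoperative) [OR] = 1 − (1−0.38) × (1−0.000454) × (1−0.44) = 0.652958
P(Zone B lost) [OR] = 1 − (1−0.41) × (1−0.27) = 0.569300
P(Fire suppression does not activate) [OR] = 1 − (1−0.652958) × (1−0.569300) = 0.850529
Rounded to 4 decimal places: P(Fire suppression does not activate) ≈ 0.8505.

0.8505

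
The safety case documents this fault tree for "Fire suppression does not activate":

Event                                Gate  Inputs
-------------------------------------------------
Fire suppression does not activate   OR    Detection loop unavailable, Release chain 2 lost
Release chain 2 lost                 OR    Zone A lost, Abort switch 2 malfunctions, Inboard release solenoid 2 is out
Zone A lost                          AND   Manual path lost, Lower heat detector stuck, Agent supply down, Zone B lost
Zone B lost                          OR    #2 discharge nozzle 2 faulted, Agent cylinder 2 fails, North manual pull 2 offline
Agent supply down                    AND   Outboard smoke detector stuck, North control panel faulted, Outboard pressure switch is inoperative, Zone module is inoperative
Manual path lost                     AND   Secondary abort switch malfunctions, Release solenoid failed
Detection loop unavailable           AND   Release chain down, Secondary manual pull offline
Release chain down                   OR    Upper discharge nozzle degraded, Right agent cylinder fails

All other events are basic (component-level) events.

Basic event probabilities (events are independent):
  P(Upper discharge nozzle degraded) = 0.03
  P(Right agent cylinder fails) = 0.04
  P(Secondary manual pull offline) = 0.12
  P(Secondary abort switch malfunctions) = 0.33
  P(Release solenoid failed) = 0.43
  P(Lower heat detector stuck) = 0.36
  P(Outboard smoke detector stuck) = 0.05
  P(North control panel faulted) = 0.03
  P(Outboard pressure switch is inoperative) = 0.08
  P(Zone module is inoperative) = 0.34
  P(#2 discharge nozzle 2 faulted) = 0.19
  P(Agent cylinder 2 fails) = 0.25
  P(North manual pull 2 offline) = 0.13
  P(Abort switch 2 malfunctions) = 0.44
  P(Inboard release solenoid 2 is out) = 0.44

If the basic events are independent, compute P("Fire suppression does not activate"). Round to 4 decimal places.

P(Release chain down) [OR] = 1 − (1−0.03) × (1−0.04) = 0.068800
P(Detection loop unavailable) [AND] = 0.068800 × 0.12 = 0.008256
P(Manual path lost) [AND] = 0.33 × 0.43 = 0.141900
P(Agent supply down) [AND] = 0.05 × 0.03 × 0.08 × 0.34 = 0.000041
P(Zone B lost) [OR] = 1 − (1−0.19) × (1−0.25) × (1−0.13) = 0.471475
P(Zone A lost) [AND] = 0.141900 × 0.36 × 0.000041 × 0.471475 = 0.000001
P(Release chain 2 lost) [OR] = 1 − (1−0.000001) × (1−0.44) × (1−0.44) = 0.686400
P(Fire suppression does not activate) [OR] = 1 − (1−0.008256) × (1−0.686400) = 0.688989
Rounded to 4 decimal places: P(Fire suppression does not activate) ≈ 0.6890.

0.6890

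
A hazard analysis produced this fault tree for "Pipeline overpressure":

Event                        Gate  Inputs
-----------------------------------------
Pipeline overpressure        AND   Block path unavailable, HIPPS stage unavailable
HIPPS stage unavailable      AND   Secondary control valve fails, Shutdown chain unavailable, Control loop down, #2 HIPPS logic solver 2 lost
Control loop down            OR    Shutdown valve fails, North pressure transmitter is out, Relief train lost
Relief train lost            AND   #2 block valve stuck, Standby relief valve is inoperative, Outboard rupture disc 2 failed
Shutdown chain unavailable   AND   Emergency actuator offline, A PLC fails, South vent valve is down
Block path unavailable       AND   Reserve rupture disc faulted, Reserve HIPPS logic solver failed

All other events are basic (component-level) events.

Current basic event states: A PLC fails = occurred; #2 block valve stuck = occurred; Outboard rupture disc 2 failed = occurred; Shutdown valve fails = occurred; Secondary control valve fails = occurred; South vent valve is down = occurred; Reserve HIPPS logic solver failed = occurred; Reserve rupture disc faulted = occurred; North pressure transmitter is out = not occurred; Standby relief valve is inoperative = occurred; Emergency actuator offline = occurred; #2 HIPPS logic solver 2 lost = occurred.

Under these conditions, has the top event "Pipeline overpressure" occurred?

Yes

Block path unavailable [AND]: Reserve rupture disc faulted=occurs, Reserve HIPPS logic solver failed=occurs → all inputs occur → occurs.
Shutdown chain unavailable [AND]: Emergency actuator offline=occurs, A PLC fails=occurs, South vent valve is down=occurs → all inputs occur → occurs.
Relief train lost [AND]: #2 block valve stuck=occurs, Standby relief valve is inoperative=occurs, Outboard rupture disc 2 failed=occurs → all inputs occur → occurs.
Control loop down [OR]: Shutdown valve fails=occurs, North pressure transmitter is out=not, Relief train lost=occurs → at least one input occurs → occurs.
HIPPS stage unavailable [AND]: Secondary control valve fails=occurs, Shutdown chain unavailable=occurs, Control loop down=occurs, #2 HIPPS logic solver 2 lost=occurs → all inputs occur → occurs.
Pipeline overpressure [AND]: Block path unavailable=occurs, HIPPS stage unavailable=occurs → all inputs occur → occurs.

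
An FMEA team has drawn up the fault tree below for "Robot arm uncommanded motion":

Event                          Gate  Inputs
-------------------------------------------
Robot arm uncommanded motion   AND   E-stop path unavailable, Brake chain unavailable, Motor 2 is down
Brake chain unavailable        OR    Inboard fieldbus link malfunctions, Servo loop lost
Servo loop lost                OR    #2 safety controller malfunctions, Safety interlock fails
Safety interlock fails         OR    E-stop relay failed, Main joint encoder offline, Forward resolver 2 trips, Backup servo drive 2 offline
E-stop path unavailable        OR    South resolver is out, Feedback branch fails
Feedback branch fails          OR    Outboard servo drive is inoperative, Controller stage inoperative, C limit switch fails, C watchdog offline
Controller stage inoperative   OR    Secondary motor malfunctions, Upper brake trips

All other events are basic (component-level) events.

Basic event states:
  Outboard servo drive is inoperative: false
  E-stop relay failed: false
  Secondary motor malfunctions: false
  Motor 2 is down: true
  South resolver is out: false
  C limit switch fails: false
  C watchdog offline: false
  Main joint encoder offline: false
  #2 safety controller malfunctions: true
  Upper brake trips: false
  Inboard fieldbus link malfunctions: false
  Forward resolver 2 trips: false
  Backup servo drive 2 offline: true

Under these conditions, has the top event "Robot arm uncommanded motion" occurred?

No

Controller stage inoperative [OR]: Secondary motor malfunctions=not, Upper brake trips=not → no input occurs → does not occur.
Feedback branch fails [OR]: Outboard servo drive is inoperative=not, Controller stage inoperative=not, C limit switch fails=not, C watchdog offline=not → no input occurs → does not occur.
E-stop path unavailable [OR]: South resolver is out=not, Feedback branch fails=not → no input occurs → does not occur.
Safety interlock fails [OR]: E-stop relay failed=not, Main joint encoder offline=not, Forward resolver 2 trips=not, Backup servo drive 2 offline=occurs → at least one input occurs → occurs.
Servo loop lost [OR]: #2 safety controller malfunctions=occurs, Safety interlock fails=occurs → at least one input occurs → occurs.
Brake chain unavailable [OR]: Inboard fieldbus link malfunctions=not, Servo loop lost=occurs → at least one input occurs → occurs.
Robot arm uncommanded motion [AND]: E-stop path unavailable=not, Brake chain unavailable=occurs, Motor 2 is down=occurs → not all inputs occur → does not occur.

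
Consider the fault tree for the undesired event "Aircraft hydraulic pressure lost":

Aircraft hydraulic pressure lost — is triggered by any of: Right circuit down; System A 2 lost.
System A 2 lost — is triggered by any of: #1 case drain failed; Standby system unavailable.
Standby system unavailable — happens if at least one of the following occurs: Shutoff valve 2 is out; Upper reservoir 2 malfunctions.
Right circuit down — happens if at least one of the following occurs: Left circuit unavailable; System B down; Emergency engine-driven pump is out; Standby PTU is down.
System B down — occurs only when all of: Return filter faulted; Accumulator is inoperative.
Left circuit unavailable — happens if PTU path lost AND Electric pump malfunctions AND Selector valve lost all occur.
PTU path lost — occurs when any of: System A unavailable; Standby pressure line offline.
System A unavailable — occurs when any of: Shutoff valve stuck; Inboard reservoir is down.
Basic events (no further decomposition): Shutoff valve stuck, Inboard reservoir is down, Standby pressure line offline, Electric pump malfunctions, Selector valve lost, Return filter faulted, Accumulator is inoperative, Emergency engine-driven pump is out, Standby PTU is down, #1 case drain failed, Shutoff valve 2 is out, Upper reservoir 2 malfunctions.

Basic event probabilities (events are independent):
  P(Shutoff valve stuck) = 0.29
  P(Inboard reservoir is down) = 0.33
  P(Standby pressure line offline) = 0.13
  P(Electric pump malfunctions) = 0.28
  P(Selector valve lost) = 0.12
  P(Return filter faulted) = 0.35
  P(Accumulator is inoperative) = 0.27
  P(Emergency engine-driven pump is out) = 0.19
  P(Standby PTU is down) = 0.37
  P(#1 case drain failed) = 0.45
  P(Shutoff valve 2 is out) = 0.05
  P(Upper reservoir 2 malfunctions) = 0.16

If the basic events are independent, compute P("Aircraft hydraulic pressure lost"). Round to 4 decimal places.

P(System A unavailable) [OR] = 1 − (1−0.29) × (1−0.33) = 0.524300
P(PTU path lost) [OR] = 1 − (1−0.524300) × (1−0.13) = 0.586141
P(Left circuit unavailable) [AND] = 0.586141 × 0.28 × 0.12 = 0.019694
P(System B down) [AND] = 0.35 × 0.27 = 0.094500
P(Right circuit down) [OR] = 1 − (1−0.019694) × (1−0.094500) × (1−0.19) × (1−0.37) = 0.547023
P(Standby system unavailable) [OR] = 1 − (1−0.05) × (1−0.16) = 0.202000
P(System A 2 lost) [OR] = 1 − (1−0.45) × (1−0.202000) = 0.561100
P(Aircraft hydraulic pressure lost) [OR] = 1 − (1−0.547023) × (1−0.561100) = 0.801188
Rounded to 4 decimal places: P(Aircraft hydraulic pressure lost) ≈ 0.8012.

0.8012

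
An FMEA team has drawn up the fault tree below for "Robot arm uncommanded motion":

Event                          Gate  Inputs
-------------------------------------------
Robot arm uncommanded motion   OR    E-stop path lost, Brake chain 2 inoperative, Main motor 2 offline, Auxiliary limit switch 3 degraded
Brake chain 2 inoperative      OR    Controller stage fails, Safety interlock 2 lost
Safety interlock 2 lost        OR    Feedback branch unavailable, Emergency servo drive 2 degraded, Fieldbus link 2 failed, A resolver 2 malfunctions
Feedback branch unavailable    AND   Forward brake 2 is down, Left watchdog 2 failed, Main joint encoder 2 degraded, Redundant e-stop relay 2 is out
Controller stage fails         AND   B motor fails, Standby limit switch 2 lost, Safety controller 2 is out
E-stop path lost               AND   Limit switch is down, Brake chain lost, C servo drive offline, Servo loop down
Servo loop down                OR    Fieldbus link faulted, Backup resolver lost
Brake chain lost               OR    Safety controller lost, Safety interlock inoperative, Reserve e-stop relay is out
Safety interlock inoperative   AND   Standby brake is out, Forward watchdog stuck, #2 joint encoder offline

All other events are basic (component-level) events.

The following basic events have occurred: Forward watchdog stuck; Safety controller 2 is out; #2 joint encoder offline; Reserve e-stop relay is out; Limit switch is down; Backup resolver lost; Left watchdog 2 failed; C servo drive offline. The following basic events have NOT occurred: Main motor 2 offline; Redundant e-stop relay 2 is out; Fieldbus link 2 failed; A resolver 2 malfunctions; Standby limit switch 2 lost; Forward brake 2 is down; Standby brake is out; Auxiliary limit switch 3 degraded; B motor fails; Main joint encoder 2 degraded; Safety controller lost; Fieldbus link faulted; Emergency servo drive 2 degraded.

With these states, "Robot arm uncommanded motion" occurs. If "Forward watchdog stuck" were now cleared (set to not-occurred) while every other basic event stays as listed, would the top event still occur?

Counterfactual: set "Forward watchdog stuck" to not occurred.
Safety interlock inoperative [AND]: Standby brake is out=not, Forward watchdog stuck=not, #2 joint encoder offline=occurs → not all inputs occur → does not occur.
Brake chain lost [OR]: Safety controller lost=not, Safety interlock inoperative=not, Reserve e-stop relay is out=occurs → at least one input occurs → occurs.
Servo loop down [OR]: Fieldbus link faulted=not, Backup resolver lost=occurs → at least one input occurs → occurs.
E-stop path lost [AND]: Limit switch is down=occurs, Brake chain lost=occurs, C servo drive offline=occurs, Servo loop down=occurs → all inputs occur → occurs.
Controller stage fails [AND]: B motor fails=not, Standby limit switch 2 lost=not, Safety controller 2 is out=occurs → not all inputs occur → does not occur.
Feedback branch unavailable [AND]: Forward brake 2 is down=not, Left watchdog 2 failed=occurs, Main joint encoder 2 degraded=not, Redundant e-stop relay 2 is out=not → not all inputs occur → does not occur.
Safety interlock 2 lost [OR]: Feedback branch unavailable=not, Emergency servo drive 2 degraded=not, Fieldbus link 2 failed=not, A resolver 2 malfunctions=not → no input occurs → does not occur.
Brake chain 2 inoperative [OR]: Controller stage fails=not, Safety interlock 2 lost=not → no input occurs → does not occur.
Robot arm uncommanded motion [OR]: E-stop path lost=occurs, Brake chain 2 inoperative=not, Main motor 2 offline=not, Auxiliary limit switch 3 degraded=not → at least one input occurs → occurs.

Yes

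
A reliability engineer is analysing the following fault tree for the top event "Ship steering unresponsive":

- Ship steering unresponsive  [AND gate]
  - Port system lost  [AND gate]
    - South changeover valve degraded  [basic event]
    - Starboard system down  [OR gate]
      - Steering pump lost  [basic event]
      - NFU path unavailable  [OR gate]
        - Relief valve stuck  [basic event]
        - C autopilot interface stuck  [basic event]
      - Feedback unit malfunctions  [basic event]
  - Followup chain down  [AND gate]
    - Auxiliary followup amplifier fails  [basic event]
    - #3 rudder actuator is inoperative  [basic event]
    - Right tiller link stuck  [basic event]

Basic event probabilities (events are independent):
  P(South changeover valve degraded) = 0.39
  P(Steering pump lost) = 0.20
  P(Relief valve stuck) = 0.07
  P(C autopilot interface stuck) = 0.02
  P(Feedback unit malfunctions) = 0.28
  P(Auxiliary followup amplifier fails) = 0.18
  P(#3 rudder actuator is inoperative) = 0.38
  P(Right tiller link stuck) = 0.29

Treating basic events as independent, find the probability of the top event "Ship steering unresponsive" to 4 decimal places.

P(NFU path unavailable) [OR] = 1 − (1−0.07) × (1−0.02) = 0.088600
P(Starboard system down) [OR] = 1 − (1−0.20) × (1−0.088600) × (1−0.28) = 0.475034
P(Port system lost) [AND] = 0.39 × 0.475034 = 0.185263
P(Followup chain down) [AND] = 0.18 × 0.38 × 0.29 = 0.019836
P(Ship steering unresponsive) [AND] = 0.185263 × 0.019836 = 0.003675
Rounded to 4 decimal places: P(Ship steering unresponsive) ≈ 0.0037.

0.0037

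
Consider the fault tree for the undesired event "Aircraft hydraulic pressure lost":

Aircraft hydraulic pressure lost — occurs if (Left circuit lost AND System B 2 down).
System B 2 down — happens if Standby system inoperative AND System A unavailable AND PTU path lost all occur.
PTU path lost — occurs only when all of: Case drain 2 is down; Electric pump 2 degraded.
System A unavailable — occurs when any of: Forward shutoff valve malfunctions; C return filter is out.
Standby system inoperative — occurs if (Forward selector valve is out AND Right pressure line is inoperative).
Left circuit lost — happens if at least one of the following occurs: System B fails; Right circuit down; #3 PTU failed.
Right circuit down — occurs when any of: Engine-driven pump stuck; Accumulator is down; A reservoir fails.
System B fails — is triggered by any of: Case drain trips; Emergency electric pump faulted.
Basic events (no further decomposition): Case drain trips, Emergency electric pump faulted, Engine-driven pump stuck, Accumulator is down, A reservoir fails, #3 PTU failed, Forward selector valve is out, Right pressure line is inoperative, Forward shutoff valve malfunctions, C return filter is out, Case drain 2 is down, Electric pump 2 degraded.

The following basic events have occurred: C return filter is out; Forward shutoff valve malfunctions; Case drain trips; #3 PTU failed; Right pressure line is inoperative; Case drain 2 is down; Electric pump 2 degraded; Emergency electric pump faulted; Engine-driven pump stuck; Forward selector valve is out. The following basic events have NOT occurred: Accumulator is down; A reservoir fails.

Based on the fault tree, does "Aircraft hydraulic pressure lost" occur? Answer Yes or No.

Yes

System B fails [OR]: Case drain trips=occurs, Emergency electric pump faulted=occurs → at least one input occurs → occurs.
Right circuit down [OR]: Engine-driven pump stuck=occurs, Accumulator is down=not, A reservoir fails=not → at least one input occurs → occurs.
Left circuit lost [OR]: System B fails=occurs, Right circuit down=occurs, #3 PTU failed=occurs → at least one input occurs → occurs.
Standby system inoperative [AND]: Forward selector valve is out=occurs, Right pressure line is inoperative=occurs → all inputs occur → occurs.
System A unavailable [OR]: Forward shutoff valve malfunctions=occurs, C return filter is out=occurs → at least one input occurs → occurs.
PTU path lost [AND]: Case drain 2 is down=occurs, Electric pump 2 degraded=occurs → all inputs occur → occurs.
System B 2 down [AND]: Standby system inoperative=occurs, System A unavailable=occurs, PTU path lost=occurs → all inputs occur → occurs.
Aircraft hydraulic pressure lost [AND]: Left circuit lost=occurs, System B 2 down=occurs → all inputs occur → occurs.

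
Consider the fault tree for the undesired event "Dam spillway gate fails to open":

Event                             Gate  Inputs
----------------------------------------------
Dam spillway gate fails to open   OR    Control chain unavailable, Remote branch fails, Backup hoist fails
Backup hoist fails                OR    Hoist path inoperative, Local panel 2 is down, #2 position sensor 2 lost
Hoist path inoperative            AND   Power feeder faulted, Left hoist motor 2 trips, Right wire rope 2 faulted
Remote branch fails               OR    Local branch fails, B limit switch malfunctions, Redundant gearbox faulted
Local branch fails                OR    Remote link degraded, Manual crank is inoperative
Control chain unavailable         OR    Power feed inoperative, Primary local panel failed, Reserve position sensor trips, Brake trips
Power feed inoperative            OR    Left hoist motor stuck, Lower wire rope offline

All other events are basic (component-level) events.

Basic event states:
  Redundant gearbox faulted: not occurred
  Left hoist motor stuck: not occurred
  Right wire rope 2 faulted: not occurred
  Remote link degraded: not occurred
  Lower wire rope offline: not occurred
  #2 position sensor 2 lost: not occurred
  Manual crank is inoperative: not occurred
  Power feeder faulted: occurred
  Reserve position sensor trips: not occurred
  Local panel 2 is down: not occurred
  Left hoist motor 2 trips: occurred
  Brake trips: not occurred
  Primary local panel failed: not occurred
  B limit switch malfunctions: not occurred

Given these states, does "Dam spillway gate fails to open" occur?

Power feed inoperative [OR]: Left hoist motor stuck=not, Lower wire rope offline=not → no input occurs → does not occur.
Control chain unavailable [OR]: Power feed inoperative=not, Primary local panel failed=not, Reserve position sensor trips=not, Brake trips=not → no input occurs → does not occur.
Local branch fails [OR]: Remote link degraded=not, Manual crank is inoperative=not → no input occurs → does not occur.
Remote branch fails [OR]: Local branch fails=not, B limit switch malfunctions=not, Redundant gearbox faulted=not → no input occurs → does not occur.
Hoist path inoperative [AND]: Power feeder faulted=occurs, Left hoist motor 2 trips=occurs, Right wire rope 2 faulted=not → not all inputs occur → does not occur.
Backup hoist fails [OR]: Hoist path inoperative=not, Local panel 2 is down=not, #2 position sensor 2 lost=not → no input occurs → does not occur.
Dam spillway gate fails to open [OR]: Control chain unavailable=not, Remote branch fails=not, Backup hoist fails=not → no input occurs → does not occur.

No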